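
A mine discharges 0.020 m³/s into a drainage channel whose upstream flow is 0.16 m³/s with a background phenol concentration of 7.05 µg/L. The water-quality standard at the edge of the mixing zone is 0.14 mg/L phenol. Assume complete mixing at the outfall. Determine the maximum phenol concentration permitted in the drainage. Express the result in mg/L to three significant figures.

1.20 mg/L

7.05 µg/L = 0.00705 mg/L.
Mass balance: 0.14·0.18 = 0.02·Cₑ + 0.16·0.00705.
Cₑ = (0.0252 − 0.001128) / 0.02 = 1.204 mg/L.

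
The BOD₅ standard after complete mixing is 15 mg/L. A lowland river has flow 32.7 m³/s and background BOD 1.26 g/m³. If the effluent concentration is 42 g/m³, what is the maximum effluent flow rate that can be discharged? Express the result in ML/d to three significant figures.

1440 ML/d

Mass balance at complete mixing: C_std·(Q_w + Q_r) = Q_w·C_e + Q_r·C_b.
Rearranging, Q_w = Q_r·(C_std − C_b)/(C_e − C_std) = 32.7·(15 − 1.26) / (42 − 15) = 16.64 m³/s.
= 1438 ML/d.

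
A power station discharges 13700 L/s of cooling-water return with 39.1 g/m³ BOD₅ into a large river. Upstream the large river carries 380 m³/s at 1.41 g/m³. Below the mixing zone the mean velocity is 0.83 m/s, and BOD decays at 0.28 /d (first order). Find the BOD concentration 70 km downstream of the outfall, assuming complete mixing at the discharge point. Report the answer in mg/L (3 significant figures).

2.07 mg/L

13700 L/s = 13.7 m³/s.
After complete mixing, C₀ = (13.7·39.1 + 380·1.41) / 393.7 = 2.722 mg/L.
Travel time t = 7e+04 m / 0.83 m/s = 8.434e+04 s = 0.9761 d.
C = 2.722·exp(−0.28·0.9761) = 2.722·0.7609 = 2.071 mg/L.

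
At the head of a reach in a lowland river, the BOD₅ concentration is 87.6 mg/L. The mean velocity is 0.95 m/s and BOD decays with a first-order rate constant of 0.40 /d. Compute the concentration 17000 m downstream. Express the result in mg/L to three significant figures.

80.6 mg/L

Travel time t = 17000 m / 0.95 m/s = 1.7e+04/0.95 = 1.789e+04 s = 0.2071 d.
First-order decay: C = 87.6·exp(−0.40·0.2071) = 87.6·0.9205 = 80.64 mg/L.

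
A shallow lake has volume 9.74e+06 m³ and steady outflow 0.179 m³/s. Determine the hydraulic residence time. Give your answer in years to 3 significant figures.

Q = 0.179 m³/s × 3.156e+07 s/yr = 5.649e+06 m³/yr.
Hydraulic residence time τ = V/Q = 9.74e+06/5.649e+06 = 1.724 yr.

1.72 yr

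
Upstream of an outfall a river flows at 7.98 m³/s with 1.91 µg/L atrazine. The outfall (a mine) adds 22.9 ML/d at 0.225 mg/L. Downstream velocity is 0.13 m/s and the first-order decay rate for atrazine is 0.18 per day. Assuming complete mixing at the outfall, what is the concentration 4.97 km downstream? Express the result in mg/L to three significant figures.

22.9 ML/d = 0.265 m³/s.
1.91 µg/L = 0.00191 mg/L.
After complete mixing, C₀ = (0.265·0.225 + 7.98·0.00191) / 8.245 = 0.009081 mg/L.
Travel time t = 4970 m / 0.13 m/s = 3.823e+04 s = 0.4425 d.
C = 0.009081·exp(−0.18·0.4425) = 0.009081·0.9234 = 0.008386 mg/L.

0.00839 mg/L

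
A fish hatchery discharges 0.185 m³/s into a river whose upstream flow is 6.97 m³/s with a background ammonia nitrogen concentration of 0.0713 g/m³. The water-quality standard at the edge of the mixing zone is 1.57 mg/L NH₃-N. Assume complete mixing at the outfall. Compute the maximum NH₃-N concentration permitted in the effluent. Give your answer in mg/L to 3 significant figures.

Mass balance: 1.57·7.155 = 0.185·Cₑ + 6.97·0.0713.
Cₑ = (11.23 − 0.497) / 0.185 = 58.03 mg/L.

58.0 mg/L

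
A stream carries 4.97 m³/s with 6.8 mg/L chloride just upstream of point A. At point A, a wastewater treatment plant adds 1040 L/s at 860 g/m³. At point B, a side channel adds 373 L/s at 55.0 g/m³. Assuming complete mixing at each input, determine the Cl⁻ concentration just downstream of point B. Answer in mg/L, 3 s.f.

149 mg/L

1040 L/s = 1.04 m³/s.
After input A: C = (4.97·6.8 + 1.04·860) / 6.01 = 154.4 mg/L.
373 L/s = 0.373 m³/s.
After input B: C = (6.01·154.4 + 0.373·55) / 6.383 = 148.6 mg/L.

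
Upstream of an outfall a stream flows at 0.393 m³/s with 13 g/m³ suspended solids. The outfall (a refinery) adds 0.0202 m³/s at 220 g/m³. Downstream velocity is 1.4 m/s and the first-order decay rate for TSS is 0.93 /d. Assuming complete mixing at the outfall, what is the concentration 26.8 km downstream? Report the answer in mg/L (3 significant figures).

After complete mixing, C₀ = (0.0202·220 + 0.393·13) / 0.4132 = 23.12 mg/L.
Travel time t = 2.68e+04 m / 1.4 m/s = 1.914e+04 s = 0.2216 d.
C = 23.12·exp(−0.93·0.2216) = 23.12·0.8138 = 18.81 mg/L.

18.8 mg/L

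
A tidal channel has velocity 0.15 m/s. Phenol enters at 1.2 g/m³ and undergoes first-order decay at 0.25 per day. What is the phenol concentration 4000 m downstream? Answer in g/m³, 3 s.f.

1.11 g/m³

Travel time t = 4000 m / 0.15 m/s = 4000/0.15 = 2.667e+04 s = 0.3086 d.
First-order decay: C = 1.2·exp(−0.25·0.3086) = 1.2·0.9257 = 1.111 g/m³.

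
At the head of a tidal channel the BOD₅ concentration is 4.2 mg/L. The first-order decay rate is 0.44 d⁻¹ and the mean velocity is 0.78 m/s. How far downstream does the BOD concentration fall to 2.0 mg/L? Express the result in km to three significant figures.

114 km

From C = C₀·e^(−kt), t = ln(C₀/C)/k = ln(4.2/2.0)/0.44 = 0.7419/0.44 = 1.686 d.
Distance = v·t = 0.78 m/s × 1.457e+05 s = 1.136e+05 m = 113.6 km.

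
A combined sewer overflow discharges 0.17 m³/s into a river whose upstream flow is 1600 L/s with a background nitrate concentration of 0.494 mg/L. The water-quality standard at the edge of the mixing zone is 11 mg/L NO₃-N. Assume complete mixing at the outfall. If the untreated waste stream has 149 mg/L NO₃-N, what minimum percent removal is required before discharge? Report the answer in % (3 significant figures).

26.3 %

1600 L/s = 1.6 m³/s.
Mass balance: 11·1.77 = 0.17·Cₑ + 1.6·0.494.
Cₑ = (19.47 − 0.7904) / 0.17 = 109.9 mg/L.
Required removal = 1 − 109.9/149 = 26.26 %.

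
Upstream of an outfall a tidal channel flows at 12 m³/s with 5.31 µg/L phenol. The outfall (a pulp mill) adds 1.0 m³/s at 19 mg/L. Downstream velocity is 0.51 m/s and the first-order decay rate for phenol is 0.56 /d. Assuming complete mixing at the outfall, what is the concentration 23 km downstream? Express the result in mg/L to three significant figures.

5.31 µg/L = 0.00531 mg/L.
After complete mixing, C₀ = (1·19 + 12·0.00531) / 13 = 1.466 mg/L.
Travel time t = 2.3e+04 m / 0.51 m/s = 4.51e+04 s = 0.522 d.
C = 1.466·exp(−0.56·0.522) = 1.466·0.7465 = 1.095 mg/L.

1.09 mg/L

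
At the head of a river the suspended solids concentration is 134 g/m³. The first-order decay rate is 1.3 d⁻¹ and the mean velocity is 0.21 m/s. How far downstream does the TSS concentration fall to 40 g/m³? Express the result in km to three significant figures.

16.9 km

From C = C₀·e^(−kt), t = ln(C₀/C)/k = ln(134/40)/1.3 = 1.209/1.3 = 0.93 d.
Distance = v·t = 0.21 m/s × 8.035e+04 s = 1.687e+04 m = 16.87 km.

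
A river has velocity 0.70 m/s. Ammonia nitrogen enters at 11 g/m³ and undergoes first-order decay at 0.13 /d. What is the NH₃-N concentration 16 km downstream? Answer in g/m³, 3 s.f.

Travel time t = 16 km / 0.70 m/s = 1.6e+04/0.70 = 2.286e+04 s = 0.2646 d.
First-order decay: C = 11·exp(−0.13·0.2646) = 11·0.9662 = 10.63 g/m³.

10.6 g/m³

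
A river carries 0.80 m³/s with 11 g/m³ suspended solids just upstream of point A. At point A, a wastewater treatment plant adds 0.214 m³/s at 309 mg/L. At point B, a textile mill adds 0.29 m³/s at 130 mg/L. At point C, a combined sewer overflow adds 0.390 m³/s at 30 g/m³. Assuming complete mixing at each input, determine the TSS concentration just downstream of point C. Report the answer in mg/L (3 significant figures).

73.4 mg/L

After input A: C = (0.8·11 + 0.214·309) / 1.014 = 73.89 mg/L.
After input B: C = (1.014·73.89 + 0.29·130) / 1.304 = 86.37 mg/L.
After input C: C = (1.304·86.37 + 0.39·30) / 1.694 = 73.39 mg/L.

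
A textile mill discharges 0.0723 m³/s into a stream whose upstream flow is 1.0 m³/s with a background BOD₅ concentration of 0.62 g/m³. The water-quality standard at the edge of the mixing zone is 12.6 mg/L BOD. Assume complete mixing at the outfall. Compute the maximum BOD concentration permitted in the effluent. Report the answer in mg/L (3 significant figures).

178 mg/L

Mass balance: 12.6·1.072 = 0.0723·Cₑ + 1·0.62.
Cₑ = (13.51 − 0.62) / 0.0723 = 178.3 mg/L.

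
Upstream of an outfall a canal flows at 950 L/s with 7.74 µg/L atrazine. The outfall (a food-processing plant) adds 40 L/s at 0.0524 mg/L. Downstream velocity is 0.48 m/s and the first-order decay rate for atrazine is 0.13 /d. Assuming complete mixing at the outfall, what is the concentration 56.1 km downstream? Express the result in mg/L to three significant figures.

0.00801 mg/L

40 L/s = 0.04 m³/s.
950 L/s = 0.95 m³/s.
7.74 µg/L = 0.00774 mg/L.
After complete mixing, C₀ = (0.04·0.0524 + 0.95·0.00774) / 0.99 = 0.009544 mg/L.
Travel time t = 5.61e+04 m / 0.48 m/s = 1.169e+05 s = 1.353 d.
C = 0.009544·exp(−0.13·1.353) = 0.009544·0.8387 = 0.008005 mg/L.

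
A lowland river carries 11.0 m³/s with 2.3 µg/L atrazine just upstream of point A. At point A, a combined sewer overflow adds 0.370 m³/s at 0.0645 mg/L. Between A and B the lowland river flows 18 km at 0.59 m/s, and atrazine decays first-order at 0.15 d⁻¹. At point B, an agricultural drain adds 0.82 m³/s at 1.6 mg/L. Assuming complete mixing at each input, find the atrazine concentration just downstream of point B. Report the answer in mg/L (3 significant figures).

0.111 mg/L

2.3 µg/L = 0.0023 mg/L.
After input A: C = (11·0.0023 + 0.37·0.0645) / 11.37 = 0.004324 mg/L.
Over the 18 km reach to input B (t = 3.051e+04 s = 0.3531 d), decay gives C = 0.004324·exp(−0.15·0.3531) = 0.004101 mg/L.
After input B: C = (11.37·0.004101 + 0.82·1.6) / 12.19 = 0.1115 mg/L.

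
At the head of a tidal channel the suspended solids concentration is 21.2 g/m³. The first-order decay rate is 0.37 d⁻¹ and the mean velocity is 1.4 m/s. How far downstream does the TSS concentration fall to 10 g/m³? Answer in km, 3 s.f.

From C = C₀·e^(−kt), t = ln(C₀/C)/k = ln(21.2/10)/0.37 = 0.7514/0.37 = 2.031 d.
Distance = v·t = 1.4 m/s × 1.755e+05 s = 2.457e+05 m = 245.7 km.

246 km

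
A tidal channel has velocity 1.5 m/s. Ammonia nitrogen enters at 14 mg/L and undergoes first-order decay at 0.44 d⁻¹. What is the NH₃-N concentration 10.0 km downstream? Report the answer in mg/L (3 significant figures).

Travel time t = 10.0 km / 1.5 m/s = 1e+04/1.5 = 6667 s = 0.07716 d.
First-order decay: C = 14·exp(−0.44·0.07716) = 14·0.9666 = 13.53 mg/L.

13.5 mg/L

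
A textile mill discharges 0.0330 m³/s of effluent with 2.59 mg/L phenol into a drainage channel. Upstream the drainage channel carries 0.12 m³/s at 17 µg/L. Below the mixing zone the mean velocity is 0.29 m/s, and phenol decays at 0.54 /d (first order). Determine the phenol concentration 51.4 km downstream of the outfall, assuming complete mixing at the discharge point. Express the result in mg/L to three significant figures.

0.189 mg/L

17 µg/L = 0.017 mg/L.
After complete mixing, C₀ = (0.033·2.59 + 0.12·0.017) / 0.153 = 0.572 mg/L.
Travel time t = 5.14e+04 m / 0.29 m/s = 1.772e+05 s = 2.051 d.
C = 0.572·exp(−0.54·2.051) = 0.572·0.3303 = 0.1889 mg/L.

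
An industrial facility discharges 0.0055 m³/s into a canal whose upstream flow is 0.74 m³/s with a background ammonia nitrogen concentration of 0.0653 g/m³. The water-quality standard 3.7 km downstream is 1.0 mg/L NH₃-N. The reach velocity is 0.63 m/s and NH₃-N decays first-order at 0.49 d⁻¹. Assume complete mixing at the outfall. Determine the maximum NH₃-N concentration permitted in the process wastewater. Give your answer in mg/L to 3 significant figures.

Travel time to the compliance point: t = 3700/0.63 = 5873 s = 0.06797 d; decay factor exp(−0.49·0.06797) = 0.9672.
So the concentration just after mixing may be at most 1/0.9672 = 1.034 mg/L.
Mass balance: 1.034·0.7455 = 0.0055·Cₑ + 0.74·0.0653.
Cₑ = (0.7707 − 0.04832) / 0.0055 = 131.4 mg/L.

131 mg/L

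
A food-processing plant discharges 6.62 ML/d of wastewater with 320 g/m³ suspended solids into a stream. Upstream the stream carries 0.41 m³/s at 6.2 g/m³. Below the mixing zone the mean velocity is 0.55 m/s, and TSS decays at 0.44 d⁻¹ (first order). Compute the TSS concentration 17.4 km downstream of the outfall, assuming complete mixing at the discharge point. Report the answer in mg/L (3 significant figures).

47.3 mg/L

6.62 ML/d = 0.07662 m³/s.
After complete mixing, C₀ = (0.07662·320 + 0.41·6.2) / 0.4866 = 55.61 mg/L.
Travel time t = 1.74e+04 m / 0.55 m/s = 3.164e+04 s = 0.3662 d.
C = 55.61·exp(−0.44·0.3662) = 55.61·0.8512 = 47.33 mg/L.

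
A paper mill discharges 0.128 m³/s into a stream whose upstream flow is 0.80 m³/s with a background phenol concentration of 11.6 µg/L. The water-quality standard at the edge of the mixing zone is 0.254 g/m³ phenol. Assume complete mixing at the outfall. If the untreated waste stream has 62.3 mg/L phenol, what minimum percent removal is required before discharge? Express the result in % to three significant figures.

11.6 µg/L = 0.0116 mg/L.
Mass balance: 0.254·0.928 = 0.128·Cₑ + 0.8·0.0116.
Cₑ = (0.2357 − 0.00928) / 0.128 = 1.769 mg/L.
Required removal = 1 − 1.769/62.3 = 97.16 %.

97.2 %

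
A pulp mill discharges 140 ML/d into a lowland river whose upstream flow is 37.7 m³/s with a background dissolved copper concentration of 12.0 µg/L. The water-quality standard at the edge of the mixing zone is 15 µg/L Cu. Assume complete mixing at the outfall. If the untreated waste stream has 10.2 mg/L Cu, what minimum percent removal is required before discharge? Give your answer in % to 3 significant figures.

99.2 %

140 ML/d = 1.62 m³/s.
12.0 µg/L = 0.012 mg/L.
15 µg/L = 0.015 mg/L.
Mass balance: 0.015·39.32 = 1.62·Cₑ + 37.7·0.012.
Cₑ = (0.5898 − 0.4524) / 1.62 = 0.0848 mg/L.
Required removal = 1 − 0.0848/10.2 = 99.17 %.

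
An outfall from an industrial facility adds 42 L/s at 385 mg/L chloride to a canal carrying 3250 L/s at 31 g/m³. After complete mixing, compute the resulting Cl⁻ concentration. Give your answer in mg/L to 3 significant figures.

35.5 mg/L

42 L/s = 0.042 m³/s.
3250 L/s = 3.25 m³/s.
Conservation of mass across the mixing zone: C = (0.042·385 + 3.25·31) / (0.042 + 3.25) = 116.9/3.292 = 35.52 mg/L.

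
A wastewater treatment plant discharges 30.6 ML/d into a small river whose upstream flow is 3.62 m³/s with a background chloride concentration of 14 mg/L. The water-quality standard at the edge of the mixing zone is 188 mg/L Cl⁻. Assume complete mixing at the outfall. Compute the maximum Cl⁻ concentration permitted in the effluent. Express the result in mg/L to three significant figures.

1970 mg/L

30.6 ML/d = 0.3542 m³/s.
Mass balance: 188·3.974 = 0.3542·Cₑ + 3.62·14.
Cₑ = (747.1 − 50.68) / 0.3542 = 1966 mg/L.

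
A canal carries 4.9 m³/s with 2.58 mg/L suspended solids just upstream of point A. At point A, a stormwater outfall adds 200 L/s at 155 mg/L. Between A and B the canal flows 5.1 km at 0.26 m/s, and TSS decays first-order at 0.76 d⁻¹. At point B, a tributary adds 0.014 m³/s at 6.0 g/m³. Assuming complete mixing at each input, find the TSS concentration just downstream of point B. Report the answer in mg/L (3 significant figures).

7.20 mg/L

200 L/s = 0.2 m³/s.
After input A: C = (4.9·2.58 + 0.2·155) / 5.1 = 8.557 mg/L.
Over the 5.1 km reach to input B (t = 1.962e+04 s = 0.227 d), decay gives C = 8.557·exp(−0.76·0.227) = 7.201 mg/L.
After input B: C = (5.1·7.201 + 0.014·6) / 5.114 = 7.198 mg/L.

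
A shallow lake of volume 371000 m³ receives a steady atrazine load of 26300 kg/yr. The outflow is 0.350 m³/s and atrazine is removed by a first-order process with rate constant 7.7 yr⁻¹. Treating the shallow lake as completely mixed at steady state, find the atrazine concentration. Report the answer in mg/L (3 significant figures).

1.89 mg/L

Outflow Q = 0.350 m³/s × 3.156e+07 s/yr = 1.105e+07 m³/yr.
Steady-state CSTR mass balance: W = Q·C + k·V·C, so C = W/(Q + kV).
Q + kV = 1.105e+07 + 7.7·371000 = 1.39e+07 m³/yr.
C = 26300/1.39e+07 = 0.001892 kg/m³ = 1.892 mg/L.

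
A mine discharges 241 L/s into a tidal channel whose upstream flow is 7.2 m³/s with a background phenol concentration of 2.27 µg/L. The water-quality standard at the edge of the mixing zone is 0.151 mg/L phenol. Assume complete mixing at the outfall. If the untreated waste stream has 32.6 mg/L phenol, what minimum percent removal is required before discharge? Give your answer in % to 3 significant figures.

241 L/s = 0.241 m³/s.
2.27 µg/L = 0.00227 mg/L.
Mass balance: 0.151·7.441 = 0.241·Cₑ + 7.2·0.00227.
Cₑ = (1.124 − 0.01634) / 0.241 = 4.594 mg/L.
Required removal = 1 − 4.594/32.6 = 85.91 %.

85.9 %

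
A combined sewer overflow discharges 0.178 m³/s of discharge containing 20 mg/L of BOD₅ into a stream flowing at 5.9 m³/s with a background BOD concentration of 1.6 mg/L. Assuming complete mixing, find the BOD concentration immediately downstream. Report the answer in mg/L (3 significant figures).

By mass balance at complete mixing, C = (0.178·20 + 5.9·1.6) / (0.178 + 5.9) = 13/6.078 = 2.139 mg/L.

2.14 mg/L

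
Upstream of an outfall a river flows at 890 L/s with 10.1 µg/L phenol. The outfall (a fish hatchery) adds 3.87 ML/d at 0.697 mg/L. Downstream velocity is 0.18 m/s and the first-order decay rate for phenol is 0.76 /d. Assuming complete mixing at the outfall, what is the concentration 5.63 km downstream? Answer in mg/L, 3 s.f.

0.0327 mg/L

3.87 ML/d = 0.04479 m³/s.
890 L/s = 0.89 m³/s.
10.1 µg/L = 0.0101 mg/L.
After complete mixing, C₀ = (0.04479·0.697 + 0.89·0.0101) / 0.9348 = 0.04301 mg/L.
Travel time t = 5630 m / 0.18 m/s = 3.128e+04 s = 0.362 d.
C = 0.04301·exp(−0.76·0.362) = 0.04301·0.7595 = 0.03267 mg/L.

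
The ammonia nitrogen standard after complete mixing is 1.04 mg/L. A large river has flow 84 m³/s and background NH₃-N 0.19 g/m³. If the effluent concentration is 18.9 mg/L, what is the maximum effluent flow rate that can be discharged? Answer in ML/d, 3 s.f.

345 ML/d

Mass balance at complete mixing: C_std·(Q_w + Q_r) = Q_w·C_e + Q_r·C_b.
Rearranging, Q_w = Q_r·(C_std − C_b)/(C_e − C_std) = 84·(1.04 − 0.19) / (18.9 − 1.04) = 3.998 m³/s.
= 345.4 ML/d.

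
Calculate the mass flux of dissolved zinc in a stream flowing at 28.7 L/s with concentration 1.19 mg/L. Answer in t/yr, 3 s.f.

1.08 t/yr

28.7 L/s = 0.0287 m³/s.
Mass flux = Q·C = 0.0287 m³/s × 1.19 g/m³ = 0.03415 g/s.
= 0.03415 g/s × 31.56 = 1.078 t/yr.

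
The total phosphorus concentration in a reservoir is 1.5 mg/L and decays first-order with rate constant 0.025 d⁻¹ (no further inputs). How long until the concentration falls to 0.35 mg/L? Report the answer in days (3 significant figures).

58.2 d

t = ln(C₀/C)/k = ln(1.5/0.35)/0.025 = 1.455/0.025 = 58.21 d.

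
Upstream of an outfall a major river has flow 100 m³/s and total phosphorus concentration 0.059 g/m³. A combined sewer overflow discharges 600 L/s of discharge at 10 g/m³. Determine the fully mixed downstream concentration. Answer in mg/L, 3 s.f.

0.118 mg/L

600 L/s = 0.6 m³/s.
By mass balance at complete mixing, C = (0.6·10 + 100·0.059) / (0.6 + 100) = 11.9/100.6 = 0.1183 mg/L.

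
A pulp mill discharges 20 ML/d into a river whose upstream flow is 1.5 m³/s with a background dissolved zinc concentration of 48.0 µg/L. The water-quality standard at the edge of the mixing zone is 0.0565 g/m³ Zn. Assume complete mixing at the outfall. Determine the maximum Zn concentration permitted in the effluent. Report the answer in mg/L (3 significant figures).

20 ML/d = 0.2315 m³/s.
48.0 µg/L = 0.048 mg/L.
Mass balance: 0.0565·1.731 = 0.2315·Cₑ + 1.5·0.048.
Cₑ = (0.09783 − 0.072) / 0.2315 = 0.1116 mg/L.

0.112 mg/L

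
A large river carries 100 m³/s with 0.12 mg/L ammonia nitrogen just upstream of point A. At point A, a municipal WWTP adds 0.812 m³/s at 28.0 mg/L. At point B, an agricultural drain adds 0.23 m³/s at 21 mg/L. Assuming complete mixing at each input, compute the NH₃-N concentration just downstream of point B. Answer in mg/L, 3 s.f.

After input A: C = (100·0.12 + 0.812·28) / 100.8 = 0.3446 mg/L.
After input B: C = (100.8·0.3446 + 0.23·21) / 101 = 0.3916 mg/L.

0.392 mg/L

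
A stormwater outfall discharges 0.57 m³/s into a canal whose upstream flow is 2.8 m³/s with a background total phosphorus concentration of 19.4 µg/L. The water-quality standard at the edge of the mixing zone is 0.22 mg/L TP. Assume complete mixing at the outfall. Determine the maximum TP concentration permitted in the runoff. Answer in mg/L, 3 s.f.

1.21 mg/L

19.4 µg/L = 0.0194 mg/L.
Mass balance: 0.22·3.37 = 0.57·Cₑ + 2.8·0.0194.
Cₑ = (0.7414 − 0.05432) / 0.57 = 1.205 mg/L.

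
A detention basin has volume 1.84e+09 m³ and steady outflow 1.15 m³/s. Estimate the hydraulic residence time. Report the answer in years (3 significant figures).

Q = 1.15 m³/s × 3.156e+07 s/yr = 3.629e+07 m³/yr.
Hydraulic residence time τ = V/Q = 1.84e+09/3.629e+07 = 50.7 yr.

50.7 yr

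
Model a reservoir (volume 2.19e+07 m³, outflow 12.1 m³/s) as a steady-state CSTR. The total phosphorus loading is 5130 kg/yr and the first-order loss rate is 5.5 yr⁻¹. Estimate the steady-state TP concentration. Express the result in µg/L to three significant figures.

Outflow Q = 12.1 m³/s × 3.156e+07 s/yr = 3.818e+08 m³/yr.
Steady-state CSTR mass balance: W = Q·C + k·V·C, so C = W/(Q + kV).
Q + kV = 3.818e+08 + 5.5·2.19e+07 = 5.023e+08 m³/yr.
C = 5130/5.023e+08 = 1.021e-05 kg/m³ = 0.01021 mg/L = 10.21 µg/L.

10.2 µg/L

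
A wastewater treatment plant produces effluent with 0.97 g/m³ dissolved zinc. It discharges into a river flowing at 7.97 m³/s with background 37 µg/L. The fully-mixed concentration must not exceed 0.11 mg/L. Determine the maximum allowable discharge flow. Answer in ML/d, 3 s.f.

58.5 ML/d

37 µg/L = 0.037 mg/L.
Mass balance at complete mixing: C_std·(Q_w + Q_r) = Q_w·C_e + Q_r·C_b.
Rearranging, Q_w = Q_r·(C_std − C_b)/(C_e − C_std) = 7.97·(0.11 − 0.037) / (0.97 − 0.11) = 0.6765 m³/s.
= 58.45 ML/d.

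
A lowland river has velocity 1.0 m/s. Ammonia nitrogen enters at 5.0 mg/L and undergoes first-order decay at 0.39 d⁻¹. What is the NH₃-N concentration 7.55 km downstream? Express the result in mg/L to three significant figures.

4.83 mg/L

Travel time t = 7.55 km / 1.0 m/s = 7550/1.0 = 7550 s = 0.08738 d.
First-order decay: C = 5.0·exp(−0.39·0.08738) = 5.0·0.9665 = 4.832 mg/L.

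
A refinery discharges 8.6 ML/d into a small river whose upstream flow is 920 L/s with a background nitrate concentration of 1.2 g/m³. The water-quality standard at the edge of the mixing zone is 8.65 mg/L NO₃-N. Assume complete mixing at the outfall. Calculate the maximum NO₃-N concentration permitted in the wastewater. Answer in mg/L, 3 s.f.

8.6 ML/d = 0.09954 m³/s.
920 L/s = 0.92 m³/s.
Mass balance: 8.65·1.02 = 0.09954·Cₑ + 0.92·1.2.
Cₑ = (8.819 − 1.104) / 0.09954 = 77.51 mg/L.

77.5 mg/L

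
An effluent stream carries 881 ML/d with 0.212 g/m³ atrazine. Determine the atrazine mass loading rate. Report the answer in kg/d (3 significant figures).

187 kg/d

881 ML/d = 10.2 m³/s.
Mass flux = Q·C = 10.2 m³/s × 0.212 g/m³ = 2.162 g/s.
= 2.162 g/s × 86.4 = 186.8 kg/d.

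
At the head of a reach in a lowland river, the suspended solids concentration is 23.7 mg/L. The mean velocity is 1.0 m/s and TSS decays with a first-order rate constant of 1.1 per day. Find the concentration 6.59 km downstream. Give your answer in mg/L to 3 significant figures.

Travel time t = 6.59 km / 1.0 m/s = 6590/1.0 = 6590 s = 0.07627 d.
First-order decay: C = 23.7·exp(−1.1·0.07627) = 23.7·0.9195 = 21.79 mg/L.

21.8 mg/L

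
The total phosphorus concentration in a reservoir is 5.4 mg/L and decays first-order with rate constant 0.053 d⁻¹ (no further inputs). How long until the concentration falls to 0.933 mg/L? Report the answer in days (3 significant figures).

t = ln(C₀/C)/k = ln(5.4/0.933)/0.053 = 1.756/0.053 = 33.13 d.

33.1 d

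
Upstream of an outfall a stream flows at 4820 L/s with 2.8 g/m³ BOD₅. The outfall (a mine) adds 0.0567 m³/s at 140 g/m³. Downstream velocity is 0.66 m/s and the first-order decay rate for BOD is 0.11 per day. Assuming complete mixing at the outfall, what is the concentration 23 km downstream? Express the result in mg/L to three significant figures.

4.20 mg/L

4820 L/s = 4.82 m³/s.
After complete mixing, C₀ = (0.0567·140 + 4.82·2.8) / 4.877 = 4.395 mg/L.
Travel time t = 2.3e+04 m / 0.66 m/s = 3.485e+04 s = 0.4033 d.
C = 4.395·exp(−0.11·0.4033) = 4.395·0.9566 = 4.204 mg/L.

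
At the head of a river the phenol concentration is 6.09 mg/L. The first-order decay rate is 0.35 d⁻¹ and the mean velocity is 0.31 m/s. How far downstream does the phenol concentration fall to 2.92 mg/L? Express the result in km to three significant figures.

56.3 km

From C = C₀·e^(−kt), t = ln(C₀/C)/k = ln(6.09/2.92)/0.35 = 0.7351/0.35 = 2.1 d.
Distance = v·t = 0.31 m/s × 1.815e+05 s = 5.625e+04 m = 56.25 km.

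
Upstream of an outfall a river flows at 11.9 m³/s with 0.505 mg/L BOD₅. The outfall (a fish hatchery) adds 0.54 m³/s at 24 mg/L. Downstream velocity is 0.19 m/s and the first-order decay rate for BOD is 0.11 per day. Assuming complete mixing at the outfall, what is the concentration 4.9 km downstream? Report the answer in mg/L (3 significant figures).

After complete mixing, C₀ = (0.54·24 + 11.9·0.505) / 12.44 = 1.525 mg/L.
Travel time t = 4900 m / 0.19 m/s = 2.579e+04 s = 0.2985 d.
C = 1.525·exp(−0.11·0.2985) = 1.525·0.9677 = 1.476 mg/L.

1.48 mg/L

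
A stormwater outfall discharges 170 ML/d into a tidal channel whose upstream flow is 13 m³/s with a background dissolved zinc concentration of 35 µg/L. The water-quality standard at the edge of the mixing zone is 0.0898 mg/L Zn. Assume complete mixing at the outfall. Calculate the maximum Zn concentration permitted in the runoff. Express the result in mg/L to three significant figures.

170 ML/d = 1.968 m³/s.
35 µg/L = 0.035 mg/L.
Mass balance: 0.0898·14.97 = 1.968·Cₑ + 13·0.035.
Cₑ = (1.344 − 0.455) / 1.968 = 0.4519 mg/L.

0.452 mg/L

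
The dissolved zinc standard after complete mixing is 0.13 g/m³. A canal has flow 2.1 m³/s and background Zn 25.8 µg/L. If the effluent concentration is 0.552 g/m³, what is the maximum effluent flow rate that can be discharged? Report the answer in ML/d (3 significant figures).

44.8 ML/d

25.8 µg/L = 0.0258 mg/L.
Mass balance at complete mixing: C_std·(Q_w + Q_r) = Q_w·C_e + Q_r·C_b.
Rearranging, Q_w = Q_r·(C_std − C_b)/(C_e − C_std) = 2.1·(0.13 − 0.0258) / (0.552 − 0.13) = 0.5185 m³/s.
= 44.8 ML/d.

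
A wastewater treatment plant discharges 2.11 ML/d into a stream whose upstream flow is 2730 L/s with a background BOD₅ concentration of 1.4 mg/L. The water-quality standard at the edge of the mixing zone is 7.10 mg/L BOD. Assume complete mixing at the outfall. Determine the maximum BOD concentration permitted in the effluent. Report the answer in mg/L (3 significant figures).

2.11 ML/d = 0.02442 m³/s.
2730 L/s = 2.73 m³/s.
Mass balance: 7.1·2.754 = 0.02442·Cₑ + 2.73·1.4.
Cₑ = (19.56 − 3.822) / 0.02442 = 644.3 mg/L.

644 mg/L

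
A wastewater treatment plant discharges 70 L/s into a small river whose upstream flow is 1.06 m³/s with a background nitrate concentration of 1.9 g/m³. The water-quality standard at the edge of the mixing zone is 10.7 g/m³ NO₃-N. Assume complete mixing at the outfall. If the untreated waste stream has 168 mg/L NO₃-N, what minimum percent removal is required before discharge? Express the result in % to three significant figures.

70 L/s = 0.07 m³/s.
Mass balance: 10.7·1.13 = 0.07·Cₑ + 1.06·1.9.
Cₑ = (12.09 − 2.014) / 0.07 = 144 mg/L.
Required removal = 1 − 144/168 = 14.31 %.

14.3 %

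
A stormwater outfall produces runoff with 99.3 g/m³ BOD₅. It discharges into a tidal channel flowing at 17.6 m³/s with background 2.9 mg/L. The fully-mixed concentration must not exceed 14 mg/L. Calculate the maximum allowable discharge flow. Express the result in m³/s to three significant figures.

2.29 m³/s

Mass balance at complete mixing: C_std·(Q_w + Q_r) = Q_w·C_e + Q_r·C_b.
Rearranging, Q_w = Q_r·(C_std − C_b)/(C_e − C_std) = 17.6·(14 − 2.9) / (99.3 − 14) = 2.29 m³/s.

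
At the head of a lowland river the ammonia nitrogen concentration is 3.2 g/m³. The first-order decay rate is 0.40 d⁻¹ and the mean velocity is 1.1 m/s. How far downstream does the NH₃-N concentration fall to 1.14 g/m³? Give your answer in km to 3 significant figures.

245 km

From C = C₀·e^(−kt), t = ln(C₀/C)/k = ln(3.2/1.14)/0.40 = 1.032/0.40 = 2.58 d.
Distance = v·t = 1.1 m/s × 2.229e+05 s = 2.452e+05 m = 245.2 km.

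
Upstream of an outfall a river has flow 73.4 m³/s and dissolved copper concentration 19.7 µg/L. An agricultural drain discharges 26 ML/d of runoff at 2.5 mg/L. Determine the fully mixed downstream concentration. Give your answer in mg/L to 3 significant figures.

0.0298 mg/L

26 ML/d = 0.3009 m³/s.
19.7 µg/L = 0.0197 mg/L.
Flow-weighted mixing gives C = (0.3009·2.5 + 73.4·0.0197) / (0.3009 + 73.4) = 2.198/73.7 = 0.02983 mg/L.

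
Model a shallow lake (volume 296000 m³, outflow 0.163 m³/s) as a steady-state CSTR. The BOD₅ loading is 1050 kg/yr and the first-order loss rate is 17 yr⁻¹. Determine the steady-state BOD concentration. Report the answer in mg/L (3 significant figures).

0.103 mg/L

Outflow Q = 0.163 m³/s × 3.156e+07 s/yr = 5.144e+06 m³/yr.
Steady-state CSTR mass balance: W = Q·C + k·V·C, so C = W/(Q + kV).
Q + kV = 5.144e+06 + 17·296000 = 1.018e+07 m³/yr.
C = 1050/1.018e+07 = 0.0001032 kg/m³ = 0.1032 mg/L.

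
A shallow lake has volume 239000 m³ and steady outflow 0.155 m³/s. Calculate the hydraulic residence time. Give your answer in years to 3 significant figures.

Q = 0.155 m³/s × 3.156e+07 s/yr = 4.891e+06 m³/yr.
Hydraulic residence time τ = V/Q = 239000/4.891e+06 = 0.04886 yr.

0.0489 yr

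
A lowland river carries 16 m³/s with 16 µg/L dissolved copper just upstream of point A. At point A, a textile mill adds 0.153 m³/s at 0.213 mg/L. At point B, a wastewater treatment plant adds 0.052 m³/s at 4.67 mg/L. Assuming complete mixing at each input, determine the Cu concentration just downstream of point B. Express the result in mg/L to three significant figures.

16 µg/L = 0.016 mg/L.
After input A: C = (16·0.016 + 0.153·0.213) / 16.15 = 0.01787 mg/L.
After input B: C = (16.15·0.01787 + 0.052·4.67) / 16.2 = 0.03279 mg/L.

0.0328 mg/L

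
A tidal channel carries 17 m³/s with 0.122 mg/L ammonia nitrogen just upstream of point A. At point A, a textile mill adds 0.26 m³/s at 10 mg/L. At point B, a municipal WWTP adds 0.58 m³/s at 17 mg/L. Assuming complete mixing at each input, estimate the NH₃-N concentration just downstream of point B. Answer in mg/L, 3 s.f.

After input A: C = (17·0.122 + 0.26·10) / 17.26 = 0.2708 mg/L.
After input B: C = (17.26·0.2708 + 0.58·17) / 17.84 = 0.8147 mg/L.

0.815 mg/L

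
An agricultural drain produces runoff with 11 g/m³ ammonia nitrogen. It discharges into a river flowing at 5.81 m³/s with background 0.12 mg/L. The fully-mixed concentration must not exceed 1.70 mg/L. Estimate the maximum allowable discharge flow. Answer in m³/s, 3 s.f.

Mass balance at complete mixing: C_std·(Q_w + Q_r) = Q_w·C_e + Q_r·C_b.
Rearranging, Q_w = Q_r·(C_std − C_b)/(C_e − C_std) = 5.81·(1.7 − 0.12) / (11 − 1.7) = 0.9871 m³/s.

0.987 m³/s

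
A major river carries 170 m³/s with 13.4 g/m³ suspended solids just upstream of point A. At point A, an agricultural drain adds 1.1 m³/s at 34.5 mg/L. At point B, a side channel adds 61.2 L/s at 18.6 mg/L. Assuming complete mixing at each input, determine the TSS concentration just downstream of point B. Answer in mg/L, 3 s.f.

After input A: C = (170·13.4 + 1.1·34.5) / 171.1 = 13.54 mg/L.
61.2 L/s = 0.0612 m³/s.
After input B: C = (171.1·13.54 + 0.0612·18.6) / 171.2 = 13.54 mg/L.

13.5 mg/L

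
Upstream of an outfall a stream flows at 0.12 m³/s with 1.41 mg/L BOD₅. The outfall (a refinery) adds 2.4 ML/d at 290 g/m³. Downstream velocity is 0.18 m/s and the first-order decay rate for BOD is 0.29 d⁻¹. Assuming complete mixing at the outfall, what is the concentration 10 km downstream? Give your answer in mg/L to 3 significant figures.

2.4 ML/d = 0.02778 m³/s.
After complete mixing, C₀ = (0.02778·290 + 0.12·1.41) / 0.1478 = 55.66 mg/L.
Travel time t = 1e+04 m / 0.18 m/s = 5.556e+04 s = 0.643 d.
C = 55.66·exp(−0.29·0.643) = 55.66·0.8299 = 46.19 mg/L.

46.2 mg/L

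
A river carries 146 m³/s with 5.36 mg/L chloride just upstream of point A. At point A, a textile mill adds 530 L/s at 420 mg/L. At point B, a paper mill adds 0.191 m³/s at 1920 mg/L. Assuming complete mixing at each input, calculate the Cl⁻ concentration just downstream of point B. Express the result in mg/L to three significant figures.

530 L/s = 0.53 m³/s.
After input A: C = (146·5.36 + 0.53·420) / 146.5 = 6.86 mg/L.
After input B: C = (146.5·6.86 + 0.191·1920) / 146.7 = 9.35 mg/L.

9.35 mg/L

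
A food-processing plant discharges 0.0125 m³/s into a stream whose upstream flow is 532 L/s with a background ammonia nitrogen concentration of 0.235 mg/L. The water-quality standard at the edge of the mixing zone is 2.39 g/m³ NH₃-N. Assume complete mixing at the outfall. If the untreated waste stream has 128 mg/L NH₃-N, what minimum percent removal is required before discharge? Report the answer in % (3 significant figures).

26.5 %

532 L/s = 0.532 m³/s.
Mass balance: 2.39·0.5445 = 0.0125·Cₑ + 0.532·0.235.
Cₑ = (1.301 − 0.125) / 0.0125 = 94.11 mg/L.
Required removal = 1 − 94.11/128 = 26.48 %.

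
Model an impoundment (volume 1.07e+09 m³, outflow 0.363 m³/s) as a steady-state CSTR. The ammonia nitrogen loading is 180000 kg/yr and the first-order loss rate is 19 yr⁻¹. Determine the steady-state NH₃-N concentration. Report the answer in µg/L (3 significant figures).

8.85 µg/L

Outflow Q = 0.363 m³/s × 3.156e+07 s/yr = 1.146e+07 m³/yr.
Steady-state CSTR mass balance: W = Q·C + k·V·C, so C = W/(Q + kV).
Q + kV = 1.146e+07 + 19·1.07e+09 = 2.034e+10 m³/yr.
C = 180000/2.034e+10 = 8.849e-06 kg/m³ = 0.008849 mg/L = 8.849 µg/L.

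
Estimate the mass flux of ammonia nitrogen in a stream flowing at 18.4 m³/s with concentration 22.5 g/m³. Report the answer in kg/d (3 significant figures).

Mass flux = Q·C = 18.4 m³/s × 22.5 g/m³ = 414 g/s.
= 414 g/s × 86.4 = 3.577e+04 kg/d.

35800 kg/d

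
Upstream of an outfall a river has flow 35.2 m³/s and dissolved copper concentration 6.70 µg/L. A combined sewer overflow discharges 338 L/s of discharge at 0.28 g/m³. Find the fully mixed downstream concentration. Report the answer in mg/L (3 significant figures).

0.00930 mg/L

338 L/s = 0.338 m³/s.
6.70 µg/L = 0.0067 mg/L.
Conservation of mass across the mixing zone: C = (0.338·0.28 + 35.2·0.0067) / (0.338 + 35.2) = 0.3305/35.54 = 0.009299 mg/L.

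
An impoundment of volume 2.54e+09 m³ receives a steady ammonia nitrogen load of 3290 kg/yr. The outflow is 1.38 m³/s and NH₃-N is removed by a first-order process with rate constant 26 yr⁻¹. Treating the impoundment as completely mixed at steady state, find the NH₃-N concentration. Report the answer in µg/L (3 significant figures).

Outflow Q = 1.38 m³/s × 3.156e+07 s/yr = 4.355e+07 m³/yr.
Steady-state CSTR mass balance: W = Q·C + k·V·C, so C = W/(Q + kV).
Q + kV = 4.355e+07 + 26·2.54e+09 = 6.608e+10 m³/yr.
C = 3290/6.608e+10 = 4.979e-08 kg/m³ = 4.979e-05 mg/L = 0.04979 µg/L.

0.0498 µg/L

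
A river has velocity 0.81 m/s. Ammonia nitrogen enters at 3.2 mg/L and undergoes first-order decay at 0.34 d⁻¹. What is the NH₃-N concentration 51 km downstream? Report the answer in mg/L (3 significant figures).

Travel time t = 51 km / 0.81 m/s = 5.1e+04/0.81 = 6.296e+04 s = 0.7287 d.
First-order decay: C = 3.2·exp(−0.34·0.7287) = 3.2·0.7805 = 2.498 mg/L.

2.50 mg/L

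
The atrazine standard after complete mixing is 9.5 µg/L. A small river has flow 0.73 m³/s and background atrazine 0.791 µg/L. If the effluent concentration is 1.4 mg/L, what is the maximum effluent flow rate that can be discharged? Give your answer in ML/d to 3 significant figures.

0.395 ML/d

0.791 µg/L = 0.000791 mg/L.
9.5 µg/L = 0.0095 mg/L.
Mass balance at complete mixing: C_std·(Q_w + Q_r) = Q_w·C_e + Q_r·C_b.
Rearranging, Q_w = Q_r·(C_std − C_b)/(C_e − C_std) = 0.73·(0.0095 − 0.000791) / (1.4 − 0.0095) = 0.004572 m³/s.
= 0.395 ML/d.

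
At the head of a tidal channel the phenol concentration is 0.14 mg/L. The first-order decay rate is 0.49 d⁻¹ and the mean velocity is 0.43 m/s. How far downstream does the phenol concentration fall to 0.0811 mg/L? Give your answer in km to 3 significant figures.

From C = C₀·e^(−kt), t = ln(C₀/C)/k = ln(0.14/0.0811)/0.49 = 0.546/0.49 = 1.114 d.
Distance = v·t = 0.43 m/s × 9.627e+04 s = 4.139e+04 m = 41.39 km.

41.4 km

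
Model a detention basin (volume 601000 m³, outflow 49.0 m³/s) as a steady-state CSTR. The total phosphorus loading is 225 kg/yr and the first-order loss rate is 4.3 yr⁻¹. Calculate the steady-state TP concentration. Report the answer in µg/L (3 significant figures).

0.145 µg/L

Outflow Q = 49.0 m³/s × 3.156e+07 s/yr = 1.546e+09 m³/yr.
Steady-state CSTR mass balance: W = Q·C + k·V·C, so C = W/(Q + kV).
Q + kV = 1.546e+09 + 4.3·601000 = 1.549e+09 m³/yr.
C = 225/1.549e+09 = 1.453e-07 kg/m³ = 0.0001453 mg/L = 0.1453 µg/L.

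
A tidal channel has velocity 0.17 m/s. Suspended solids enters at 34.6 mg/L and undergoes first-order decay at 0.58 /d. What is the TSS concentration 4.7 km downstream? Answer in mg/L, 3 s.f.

Travel time t = 4.7 km / 0.17 m/s = 4700/0.17 = 2.765e+04 s = 0.32 d.
First-order decay: C = 34.6·exp(−0.58·0.32) = 34.6·0.8306 = 28.74 mg/L.

28.7 mg/L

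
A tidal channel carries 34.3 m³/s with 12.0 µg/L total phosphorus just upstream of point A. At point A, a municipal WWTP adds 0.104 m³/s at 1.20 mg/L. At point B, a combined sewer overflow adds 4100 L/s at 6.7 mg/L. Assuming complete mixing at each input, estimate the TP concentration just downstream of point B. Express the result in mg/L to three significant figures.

0.727 mg/L

12.0 µg/L = 0.012 mg/L.
After input A: C = (34.3·0.012 + 0.104·1.2) / 34.4 = 0.01559 mg/L.
4100 L/s = 4.1 m³/s.
After input B: C = (34.4·0.01559 + 4.1·6.7) / 38.5 = 0.7274 mg/L.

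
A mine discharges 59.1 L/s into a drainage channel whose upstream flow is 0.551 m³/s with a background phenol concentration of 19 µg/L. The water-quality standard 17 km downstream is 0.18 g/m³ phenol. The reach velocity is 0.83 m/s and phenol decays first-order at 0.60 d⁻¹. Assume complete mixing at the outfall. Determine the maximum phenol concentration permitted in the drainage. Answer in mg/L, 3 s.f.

1.97 mg/L

59.1 L/s = 0.0591 m³/s.
19 µg/L = 0.019 mg/L.
Travel time to the compliance point: t = 1.7e+04/0.83 = 2.048e+04 s = 0.2371 d; decay factor exp(−0.60·0.2371) = 0.8674.
So the concentration just after mixing may be at most 0.18/0.8674 = 0.2075 mg/L.
Mass balance: 0.2075·0.6101 = 0.0591·Cₑ + 0.551·0.019.
Cₑ = (0.1266 − 0.01047) / 0.0591 = 1.965 mg/L.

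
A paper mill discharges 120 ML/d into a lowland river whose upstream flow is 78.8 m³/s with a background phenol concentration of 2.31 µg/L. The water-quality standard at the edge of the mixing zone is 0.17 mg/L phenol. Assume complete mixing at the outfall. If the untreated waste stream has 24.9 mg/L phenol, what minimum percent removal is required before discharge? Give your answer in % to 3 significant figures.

120 ML/d = 1.389 m³/s.
2.31 µg/L = 0.00231 mg/L.
Mass balance: 0.17·80.19 = 1.389·Cₑ + 78.8·0.00231.
Cₑ = (13.63 − 0.182) / 1.389 = 9.684 mg/L.
Required removal = 1 − 9.684/24.9 = 61.11 %.

61.1 %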